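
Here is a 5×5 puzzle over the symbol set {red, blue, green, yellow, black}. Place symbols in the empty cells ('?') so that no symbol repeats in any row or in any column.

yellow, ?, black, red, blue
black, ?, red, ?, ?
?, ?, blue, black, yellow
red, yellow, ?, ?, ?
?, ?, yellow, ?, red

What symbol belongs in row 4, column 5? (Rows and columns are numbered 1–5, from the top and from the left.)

row 1 has {red,blue,yellow,black}; column 2 has {yellow} — only green is left for (r1,c2).
row 2 has {red,black}; column 2 has {green,yellow} — only blue is left for (r2,c2).
row 2 has {red,blue,black}; column 5 has {red,blue,yellow} — only green is left for (r2,c5).
row 3 has {blue,yellow,black}; column 1 has {red,yellow,black} — only green is left for (r3,c1).
row 3 has {blue,green,yellow,black}; column 2 has {blue,green,yellow} — only red is left for (r3,c2).
row 4 has {red,yellow}; column 3 has {red,blue,yellow,black} — only green is left for (r4,c3).
row 4 has {red,green,yellow}; column 4 has {red,black} — only blue is left for (r4,c4).
row 4 has {red,blue,green,yellow}; column 5 has {red,blue,green,yellow} — only black is left for (r4,c5).

black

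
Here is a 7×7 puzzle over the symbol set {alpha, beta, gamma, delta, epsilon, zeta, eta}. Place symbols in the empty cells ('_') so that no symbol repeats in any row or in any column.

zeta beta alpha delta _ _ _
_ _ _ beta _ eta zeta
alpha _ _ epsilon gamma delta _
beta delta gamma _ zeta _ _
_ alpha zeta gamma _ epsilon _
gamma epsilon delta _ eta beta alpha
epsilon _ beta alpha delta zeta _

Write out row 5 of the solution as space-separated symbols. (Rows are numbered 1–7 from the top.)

(r1,c5): row 1 has {alpha,beta,delta,zeta}; column 5 has {gamma,delta,zeta,eta}, so it must be epsilon.
(r1,c6): row 1 has {alpha,beta,delta,epsilon,zeta}; column 6 has {beta,delta,epsilon,zeta,eta}, so it must be gamma.
(r1,c7): row 1 has {alpha,beta,gamma,delta,epsilon,zeta}; column 7 has {alpha,zeta}, so it must be eta.
(r2,c1): row 2 has {beta,zeta,eta}; column 1 has {alpha,beta,gamma,epsilon,zeta}, so it must be delta.
(r2,c2): row 2 has {beta,delta,zeta,eta}; column 2 has {alpha,beta,delta,epsilon}, so it must be gamma.
(r2,c3): row 2 has {beta,gamma,delta,zeta,eta}; column 3 has {alpha,beta,gamma,delta,zeta}, so it must be epsilon.
(r2,c5): row 2 has {beta,gamma,delta,epsilon,zeta,eta}; column 5 has {gamma,delta,epsilon,zeta,eta}, so it must be alpha.
(r3,c3): row 3 has {alpha,gamma,delta,epsilon}; column 3 has {alpha,beta,gamma,delta,epsilon,zeta}, so it must be eta.
(r3,c7): row 3 has {alpha,gamma,delta,epsilon,eta}; column 7 has {alpha,zeta,eta}, so it must be beta.
(r4,c4): row 4 has {beta,gamma,delta,zeta}; column 4 has {alpha,beta,gamma,delta,epsilon}, so it must be eta.
(r4,c6): row 4 has {beta,gamma,delta,zeta,eta}; column 6 has {beta,gamma,delta,epsilon,zeta,eta}, so it must be alpha.
(r4,c7): row 4 has {alpha,beta,gamma,delta,zeta,eta}; column 7 has {alpha,beta,zeta,eta}, so it must be epsilon.
(r5,c1): row 5 has {alpha,gamma,epsilon,zeta}; column 1 has {alpha,beta,gamma,delta,epsilon,zeta}, so it must be eta.
(r5,c5): row 5 has {alpha,gamma,epsilon,zeta,eta}; column 5 has {alpha,gamma,delta,epsilon,zeta,eta}, so it must be beta.
(r5,c7): row 5 has {alpha,beta,gamma,epsilon,zeta,eta}; column 7 has {alpha,beta,epsilon,zeta,eta}, so it must be delta.

eta alpha zeta gamma beta epsilon delta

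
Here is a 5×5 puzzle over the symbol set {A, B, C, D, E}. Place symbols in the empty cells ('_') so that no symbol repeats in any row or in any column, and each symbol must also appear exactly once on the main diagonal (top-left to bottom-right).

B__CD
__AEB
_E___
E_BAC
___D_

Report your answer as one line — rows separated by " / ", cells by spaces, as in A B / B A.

(r1,c2): row 1 has {B,C,D}; column 2 has {E}, so it must be A.
(r1,c3): row 1 has {A,B,C,D}; column 3 has {A,B}, so it must be E.
(r3,c4): row 3 has {E}; column 4 has {A,C,D,E}, so it must be B.
(r3,c5): row 3 has {B,E}; column 5 has {B,C,D}, so it must be A.
(r4,c2): row 4 has {A,B,C,E}; column 2 has {A,E}, so it must be D.
(r5,c3): row 5 has {D}; column 3 has {A,B,E}, so it must be C.
(r5,c5): row 5 has {C,D}; column 5 has {A,B,C,D}; the diagonal has {A,B}, so it must be E.
(r2,c2): row 2 has {A,B,E}; column 2 has {A,D,E}; the diagonal has {A,B,E}, so it must be C.
(r3,c3): row 3 has {A,B,E}; column 3 has {A,B,C,E}; the diagonal has {A,B,C,E}, so it must be D.
(r5,c1): row 5 has {C,D,E}; column 1 has {B,E}, so it must be A.
(r5,c2): row 5 has {A,C,D,E}; column 2 has {A,C,D,E}, so it must be B.
(r2,c1): row 2 has {A,B,C,E}; column 1 has {A,B,E}, so it must be D.
(r3,c1): row 3 has {A,B,D,E}; column 1 has {A,B,D,E}, so it must be C.

B A E C D / D C A E B / C E D B A / E D B A C / A B C D E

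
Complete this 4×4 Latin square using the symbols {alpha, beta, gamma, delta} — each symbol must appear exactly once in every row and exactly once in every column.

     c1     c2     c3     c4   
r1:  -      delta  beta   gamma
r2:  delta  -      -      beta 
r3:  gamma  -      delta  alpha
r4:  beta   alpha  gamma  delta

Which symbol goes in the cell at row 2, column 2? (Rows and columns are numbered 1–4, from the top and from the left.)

gamma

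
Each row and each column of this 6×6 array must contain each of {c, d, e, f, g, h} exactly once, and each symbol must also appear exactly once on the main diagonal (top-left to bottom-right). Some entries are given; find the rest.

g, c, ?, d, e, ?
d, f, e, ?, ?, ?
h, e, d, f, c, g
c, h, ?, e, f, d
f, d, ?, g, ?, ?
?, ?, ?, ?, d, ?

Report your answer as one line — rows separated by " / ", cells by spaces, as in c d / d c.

(r4,c3) = g
(r5,c5) = h
(r6,c1) = e
(r6,c2) = g
(r6,c6) = c
(r2,c5) = g
(r2,c6) = h
(r5,c3) = c
(r5,c6) = e
(r6,c4) = h
(r1,c6) = f
(r2,c4) = c
(r6,c3) = f
(r1,c3) = h

g c h d e f / d f e c g h / h e d f c g / c h g e f d / f d c g h e / e g f h d c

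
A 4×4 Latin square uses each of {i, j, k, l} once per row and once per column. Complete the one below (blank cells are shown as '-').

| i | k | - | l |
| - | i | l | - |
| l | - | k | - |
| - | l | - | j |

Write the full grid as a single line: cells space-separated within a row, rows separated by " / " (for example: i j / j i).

i k j l / j i l k / l j k i / k l i j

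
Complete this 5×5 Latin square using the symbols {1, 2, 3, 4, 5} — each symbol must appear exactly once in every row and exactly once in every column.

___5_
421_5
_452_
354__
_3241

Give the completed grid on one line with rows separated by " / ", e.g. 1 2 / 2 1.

(r1,c2) = 1
(r1,c3) = 3
(r2,c4) = 3
(r3,c1) = 1
(r3,c5) = 3
(r4,c4) = 1
(r4,c5) = 2
(r5,c1) = 5
(r1,c1) = 2
(r1,c5) = 4

2 1 3 5 4 / 4 2 1 3 5 / 1 4 5 2 3 / 3 5 4 1 2 / 5 3 2 4 1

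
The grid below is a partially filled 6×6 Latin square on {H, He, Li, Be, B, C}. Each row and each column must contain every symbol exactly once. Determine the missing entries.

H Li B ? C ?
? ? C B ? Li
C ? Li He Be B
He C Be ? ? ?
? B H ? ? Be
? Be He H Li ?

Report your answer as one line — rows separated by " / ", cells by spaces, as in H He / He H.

(r1,c4): row 1 has {H,Li,B,C}; column 4 has {H,He,B}, so it must be Be.
(r1,c6): row 1 has {H,Li,Be,B,C}; column 6 has {Li,Be,B}, so it must be He.
(r2,c1): row 2 has {Li,B,C}; column 1 has {H,He,C}, so it must be Be.
(r3,c2): row 3 has {He,Li,Be,B,C}; column 2 has {Li,Be,B,C}, so it must be H.
(r4,c4): row 4 has {He,Be,C}; column 4 has {H,He,Be,B}, so it must be Li.
(r4,c6): row 4 has {He,Li,Be,C}; column 6 has {He,Li,Be,B}, so it must be H.
(r5,c1): row 5 has {H,Be,B}; column 1 has {H,He,Be,C}, so it must be Li.
(r5,c4): row 5 has {H,Li,Be,B}; column 4 has {H,He,Li,Be,B}, so it must be C.
(r5,c5): row 5 has {H,Li,Be,B,C}; column 5 has {Li,Be,C}, so it must be He.
(r6,c1): row 6 has {H,He,Li,Be}; column 1 has {H,He,Li,Be,C}, so it must be B.
(r6,c6): row 6 has {H,He,Li,Be,B}; column 6 has {H,He,Li,Be,B}, so it must be C.
(r2,c2): row 2 has {Li,Be,B,C}; column 2 has {H,Li,Be,B,C}, so it must be He.
(r2,c5): row 2 has {He,Li,Be,B,C}; column 5 has {He,Li,Be,C}, so it must be H.
(r4,c5): row 4 has {H,He,Li,Be,C}; column 5 has {H,He,Li,Be,C}, so it must be B.

H Li B Be C He / Be He C B H Li / C H Li He Be B / He C Be Li B H / Li B H C He Be / B Be He H Li C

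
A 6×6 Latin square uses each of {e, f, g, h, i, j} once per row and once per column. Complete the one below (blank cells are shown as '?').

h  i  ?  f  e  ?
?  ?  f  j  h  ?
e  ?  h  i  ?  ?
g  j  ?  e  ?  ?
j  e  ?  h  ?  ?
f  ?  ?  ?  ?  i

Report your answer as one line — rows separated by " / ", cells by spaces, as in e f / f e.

h i j f e g / i g f j h e / e f h i g j / g j i e f h / j e g h i f / f h e g j i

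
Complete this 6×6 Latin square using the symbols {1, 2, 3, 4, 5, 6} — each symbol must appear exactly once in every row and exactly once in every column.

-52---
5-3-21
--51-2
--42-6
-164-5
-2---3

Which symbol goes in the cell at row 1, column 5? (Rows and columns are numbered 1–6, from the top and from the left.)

1

(r1,c6) = 4
(r2,c4) = 6
(r4,c2) = 3
(r5,c5) = 3
(r6,c3) = 1
(r6,c4) = 5
(r1,c4) = 3
(r2,c2) = 4
(r3,c2) = 6
(r3,c5) = 4
(r4,c1) = 1
(r4,c5) = 5
(r5,c1) = 2
(r6,c5) = 6
(r1,c1) = 6
(r1,c5) = 1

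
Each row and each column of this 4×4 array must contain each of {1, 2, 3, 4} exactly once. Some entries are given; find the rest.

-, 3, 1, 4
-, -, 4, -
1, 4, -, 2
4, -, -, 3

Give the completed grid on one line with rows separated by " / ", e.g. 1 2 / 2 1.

(r1,c1): row 1 has {1,3,4}; column 1 has {1,4}, so it must be 2.
(r2,c1): row 2 has {4}; column 1 has {1,2,4}, so it must be 3.
(r2,c4): row 2 has {3,4}; column 4 has {2,3,4}, so it must be 1.
(r3,c3): row 3 has {1,2,4}; column 3 has {1,4}, so it must be 3.
(r4,c3): row 4 has {3,4}; column 3 has {1,3,4}, so it must be 2.
(r2,c2): row 2 has {1,3,4}; column 2 has {3,4}, so it must be 2.
(r4,c2): row 4 has {2,3,4}; column 2 has {2,3,4}, so it must be 1.

2 3 1 4 / 3 2 4 1 / 1 4 3 2 / 4 1 2 3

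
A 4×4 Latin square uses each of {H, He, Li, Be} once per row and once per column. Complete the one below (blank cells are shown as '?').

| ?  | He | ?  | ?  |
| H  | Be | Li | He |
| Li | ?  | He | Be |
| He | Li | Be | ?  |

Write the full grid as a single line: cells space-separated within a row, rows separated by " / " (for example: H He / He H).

Be He H Li / H Be Li He / Li H He Be / He Li Be H

(r1,c1) = Be
(r1,c3) = H
(r1,c4) = Li
(r3,c2) = H
(r4,c4) = H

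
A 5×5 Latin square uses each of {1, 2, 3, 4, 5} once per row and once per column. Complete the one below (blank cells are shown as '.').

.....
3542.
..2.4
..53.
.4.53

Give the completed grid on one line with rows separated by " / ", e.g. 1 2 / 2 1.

1 2 3 4 5 / 3 5 4 2 1 / 5 3 2 1 4 / 4 1 5 3 2 / 2 4 1 5 3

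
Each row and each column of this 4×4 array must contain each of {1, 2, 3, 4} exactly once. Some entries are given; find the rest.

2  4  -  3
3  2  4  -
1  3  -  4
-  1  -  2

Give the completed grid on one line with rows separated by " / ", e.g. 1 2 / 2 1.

2 4 1 3 / 3 2 4 1 / 1 3 2 4 / 4 1 3 2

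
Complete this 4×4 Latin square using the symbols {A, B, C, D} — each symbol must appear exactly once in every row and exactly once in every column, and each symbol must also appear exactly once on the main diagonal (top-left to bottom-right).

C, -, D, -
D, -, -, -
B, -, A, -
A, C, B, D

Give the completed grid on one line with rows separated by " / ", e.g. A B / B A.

(r2,c2) = B
(r2,c3) = C
(r2,c4) = A
(r3,c2) = D
(r3,c4) = C
(r1,c2) = A
(r1,c4) = B

C A D B / D B C A / B D A C / A C B D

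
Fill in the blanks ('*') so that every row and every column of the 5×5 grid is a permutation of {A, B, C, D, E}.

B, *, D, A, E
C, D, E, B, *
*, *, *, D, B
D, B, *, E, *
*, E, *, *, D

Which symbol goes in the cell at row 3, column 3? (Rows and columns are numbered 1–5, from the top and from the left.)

C

(r1,c2) = C
(r2,c5) = A
(r3,c2) = A
(r3,c3) = C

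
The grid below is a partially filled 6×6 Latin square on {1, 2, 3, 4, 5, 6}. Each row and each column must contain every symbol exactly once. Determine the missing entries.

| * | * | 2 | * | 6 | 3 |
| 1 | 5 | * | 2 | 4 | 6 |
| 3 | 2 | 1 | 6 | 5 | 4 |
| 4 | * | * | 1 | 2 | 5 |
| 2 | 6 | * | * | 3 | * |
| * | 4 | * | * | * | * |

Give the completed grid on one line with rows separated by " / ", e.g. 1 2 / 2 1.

5 1 2 4 6 3 / 1 5 3 2 4 6 / 3 2 1 6 5 4 / 4 3 6 1 2 5 / 2 6 4 5 3 1 / 6 4 5 3 1 2

Cell (r1,c1): row 1 has {2,3,6}; column 1 has {1,2,3,4} → 5.
Cell (r1,c2): row 1 has {2,3,5,6}; column 2 has {2,4,5,6} → 1.
Cell (r1,c4): row 1 has {1,2,3,5,6}; column 4 has {1,2,6} → 4.
Cell (r2,c3): row 2 has {1,2,4,5,6}; column 3 has {1,2} → 3.
Cell (r4,c2): row 4 has {1,2,4,5}; column 2 has {1,2,4,5,6} → 3.
Cell (r4,c3): row 4 has {1,2,3,4,5}; column 3 has {1,2,3} → 6.
Cell (r5,c4): row 5 has {2,3,6}; column 4 has {1,2,4,6} → 5.
Cell (r5,c6): row 5 has {2,3,5,6}; column 6 has {3,4,5,6} → 1.
Cell (r6,c1): row 6 has {4}; column 1 has {1,2,3,4,5} → 6.
Cell (r6,c3): row 6 has {4,6}; column 3 has {1,2,3,6} → 5.
Cell (r6,c4): row 6 has {4,5,6}; column 4 has {1,2,4,5,6} → 3.
Cell (r6,c5): row 6 has {3,4,5,6}; column 5 has {2,3,4,5,6} → 1.
Cell (r6,c6): row 6 has {1,3,4,5,6}; column 6 has {1,3,4,5,6} → 2.
Cell (r5,c3): row 5 has {1,2,3,5,6}; column 3 has {1,2,3,5,6} → 4.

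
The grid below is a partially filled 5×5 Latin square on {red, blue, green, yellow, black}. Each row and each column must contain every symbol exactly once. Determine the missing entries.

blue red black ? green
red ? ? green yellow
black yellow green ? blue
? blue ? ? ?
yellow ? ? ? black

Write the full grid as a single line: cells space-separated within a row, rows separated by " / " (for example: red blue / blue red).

At row 1, column 4: row 1 has {red,blue,green,black}; column 4 has {green}; that leaves yellow.
At row 2, column 2: row 2 has {red,green,yellow}; column 2 has {red,blue,yellow}; that leaves black.
At row 2, column 3: row 2 has {red,green,yellow,black}; column 3 has {green,black}; that leaves blue.
At row 3, column 4: row 3 has {blue,green,yellow,black}; column 4 has {green,yellow}; that leaves red.
At row 4, column 1: row 4 has {blue}; column 1 has {red,blue,yellow,black}; that leaves green.
At row 4, column 4: row 4 has {blue,green}; column 4 has {red,green,yellow}; that leaves black.
At row 4, column 5: row 4 has {blue,green,black}; column 5 has {blue,green,yellow,black}; that leaves red.
At row 5, column 2: row 5 has {yellow,black}; column 2 has {red,blue,yellow,black}; that leaves green.
At row 5, column 3: row 5 has {green,yellow,black}; column 3 has {blue,green,black}; that leaves red.
At row 5, column 4: row 5 has {red,green,yellow,black}; column 4 has {red,green,yellow,black}; that leaves blue.
At row 4, column 3: row 4 has {red,blue,green,black}; column 3 has {red,blue,green,black}; that leaves yellow.

blue red black yellow green / red black blue green yellow / black yellow green red blue / green blue yellow black red / yellow green red blue black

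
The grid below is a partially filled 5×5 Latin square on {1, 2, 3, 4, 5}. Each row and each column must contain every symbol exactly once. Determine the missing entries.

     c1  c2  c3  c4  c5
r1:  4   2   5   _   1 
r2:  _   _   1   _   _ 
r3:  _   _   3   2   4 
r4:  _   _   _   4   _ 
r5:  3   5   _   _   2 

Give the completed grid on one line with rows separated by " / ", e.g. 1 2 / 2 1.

(r1,c4): row 1 has {1,2,4,5}; column 4 has {2,4}, so it must be 3.
(r2,c4): row 2 has {1}; column 4 has {2,3,4}, so it must be 5.
(r2,c5): row 2 has {1,5}; column 5 has {1,2,4}, so it must be 3.
(r3,c2): row 3 has {2,3,4}; column 2 has {2,5}, so it must be 1.
(r4,c2): row 4 has {4}; column 2 has {1,2,5}, so it must be 3.
(r4,c3): row 4 has {3,4}; column 3 has {1,3,5}, so it must be 2.
(r4,c5): row 4 has {2,3,4}; column 5 has {1,2,3,4}, so it must be 5.
(r5,c3): row 5 has {2,3,5}; column 3 has {1,2,3,5}, so it must be 4.
(r5,c4): row 5 has {2,3,4,5}; column 4 has {2,3,4,5}, so it must be 1.
(r2,c1): row 2 has {1,3,5}; column 1 has {3,4}, so it must be 2.
(r2,c2): row 2 has {1,2,3,5}; column 2 has {1,2,3,5}, so it must be 4.
(r3,c1): row 3 has {1,2,3,4}; column 1 has {2,3,4}, so it must be 5.
(r4,c1): row 4 has {2,3,4,5}; column 1 has {2,3,4,5}, so it must be 1.

4 2 5 3 1 / 2 4 1 5 3 / 5 1 3 2 4 / 1 3 2 4 5 / 3 5 4 1 2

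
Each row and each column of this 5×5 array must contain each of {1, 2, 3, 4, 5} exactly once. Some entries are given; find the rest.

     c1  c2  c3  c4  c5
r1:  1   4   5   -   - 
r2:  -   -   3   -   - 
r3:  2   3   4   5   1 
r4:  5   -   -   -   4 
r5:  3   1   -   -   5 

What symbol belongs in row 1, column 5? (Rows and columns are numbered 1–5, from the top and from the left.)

row 2 has {3}; column 1 has {1,2,3,5} — only 4 is left for (r2,c1).
row 2 has {3,4}; column 5 has {1,4,5} — only 2 is left for (r2,c5).
row 4 has {4,5}; column 2 has {1,3,4} — only 2 is left for (r4,c2).
row 4 has {2,4,5}; column 3 has {3,4,5} — only 1 is left for (r4,c3).
row 4 has {1,2,4,5}; column 4 has {5} — only 3 is left for (r4,c4).
row 5 has {1,3,5}; column 3 has {1,3,4,5} — only 2 is left for (r5,c3).
row 5 has {1,2,3,5}; column 4 has {3,5} — only 4 is left for (r5,c4).
row 1 has {1,4,5}; column 4 has {3,4,5} — only 2 is left for (r1,c4).
row 1 has {1,2,4,5}; column 5 has {1,2,4,5} — only 3 is left for (r1,c5).

3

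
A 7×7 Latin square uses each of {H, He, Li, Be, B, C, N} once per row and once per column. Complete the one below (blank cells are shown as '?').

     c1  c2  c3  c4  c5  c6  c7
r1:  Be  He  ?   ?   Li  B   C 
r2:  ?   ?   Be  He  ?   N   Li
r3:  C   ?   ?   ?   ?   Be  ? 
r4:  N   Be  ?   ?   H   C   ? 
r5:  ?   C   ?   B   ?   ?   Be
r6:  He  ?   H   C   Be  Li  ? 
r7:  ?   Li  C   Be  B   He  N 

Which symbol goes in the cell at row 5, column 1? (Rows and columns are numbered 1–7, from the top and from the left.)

row 1 has {He,Li,Be,B,C}; column 3 has {H,Be,C} — only N is left for (r1,c3).
row 1 has {He,Li,Be,B,C,N}; column 4 has {He,Be,B,C} — only H is left for (r1,c4).
row 2 has {He,Li,Be,N}; column 5 has {H,Li,Be,B} — only C is left for (r2,c5).
row 4 has {H,Be,C,N}; column 4 has {H,He,Be,B,C} — only Li is left for (r4,c4).
row 5 has {Be,B,C}; column 6 has {He,Li,Be,B,C,N} — only H is left for (r5,c6).
row 6 has {H,He,Li,Be,C}; column 7 has {Li,Be,C,N} — only B is left for (r6,c7).
row 7 has {He,Li,Be,B,C,N}; column 1 has {He,Be,C,N} — only H is left for (r7,c1).
row 2 has {He,Li,Be,C,N}; column 1 has {H,He,Be,C,N} — only B is left for (r2,c1).
row 2 has {He,Li,Be,B,C,N}; column 2 has {He,Li,Be,C} — only H is left for (r2,c2).
row 3 has {Be,C}; column 4 has {H,He,Li,Be,B,C} — only N is left for (r3,c4).
row 3 has {Be,C,N}; column 5 has {H,Li,Be,B,C} — only He is left for (r3,c5).
row 3 has {He,Be,C,N}; column 7 has {Li,Be,B,C,N} — only H is left for (r3,c7).
row 4 has {H,Li,Be,C,N}; column 7 has {H,Li,Be,B,C,N} — only He is left for (r4,c7).
row 5 has {H,Be,B,C}; column 1 has {H,He,Be,B,C,N} — only Li is left for (r5,c1).

Li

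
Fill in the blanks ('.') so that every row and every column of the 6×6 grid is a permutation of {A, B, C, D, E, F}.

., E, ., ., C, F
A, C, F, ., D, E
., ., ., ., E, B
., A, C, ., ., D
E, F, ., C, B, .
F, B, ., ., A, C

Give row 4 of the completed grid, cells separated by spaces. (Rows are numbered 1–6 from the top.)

B A C E F D

(r2,c4) = B
(r3,c2) = D
(r3,c3) = A
(r3,c4) = F
(r4,c1) = B
(r4,c4) = E
(r4,c5) = F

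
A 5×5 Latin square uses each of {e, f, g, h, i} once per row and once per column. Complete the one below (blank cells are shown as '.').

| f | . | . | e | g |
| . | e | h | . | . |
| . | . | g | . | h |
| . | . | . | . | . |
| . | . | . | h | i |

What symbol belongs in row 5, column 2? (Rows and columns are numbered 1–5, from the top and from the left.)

(r1,c3) = i
(r2,c5) = f
(r4,c5) = e
(r1,c2) = h
(r4,c3) = f
(r5,c3) = e
(r5,c1) = g
(r5,c2) = f

f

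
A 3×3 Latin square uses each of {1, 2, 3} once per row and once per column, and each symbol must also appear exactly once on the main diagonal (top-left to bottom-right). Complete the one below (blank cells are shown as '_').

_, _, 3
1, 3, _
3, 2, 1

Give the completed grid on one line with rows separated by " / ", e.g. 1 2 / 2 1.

2 1 3 / 1 3 2 / 3 2 1

Cell (r1,c1): row 1 has {3}; column 1 has {1,3}; the diagonal has {1,3} → 2.
Cell (r1,c2): row 1 has {2,3}; column 2 has {2,3} → 1.
Cell (r2,c3): row 2 has {1,3}; column 3 has {1,3} → 2.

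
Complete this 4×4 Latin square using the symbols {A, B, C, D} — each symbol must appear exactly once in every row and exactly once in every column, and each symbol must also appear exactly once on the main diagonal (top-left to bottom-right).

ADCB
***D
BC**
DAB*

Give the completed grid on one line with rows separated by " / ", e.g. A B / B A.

(r2,c1): row 2 has {D}; column 1 has {A,B,D}, so it must be C.
(r2,c2): row 2 has {C,D}; column 2 has {A,C,D}; the diagonal has {A}, so it must be B.
(r2,c3): row 2 has {B,C,D}; column 3 has {B,C}, so it must be A.
(r3,c3): row 3 has {B,C}; column 3 has {A,B,C}; the diagonal has {A,B}, so it must be D.
(r3,c4): row 3 has {B,C,D}; column 4 has {B,D}, so it must be A.
(r4,c4): row 4 has {A,B,D}; column 4 has {A,B,D}; the diagonal has {A,B,D}, so it must be C.

A D C B / C B A D / B C D A / D A B C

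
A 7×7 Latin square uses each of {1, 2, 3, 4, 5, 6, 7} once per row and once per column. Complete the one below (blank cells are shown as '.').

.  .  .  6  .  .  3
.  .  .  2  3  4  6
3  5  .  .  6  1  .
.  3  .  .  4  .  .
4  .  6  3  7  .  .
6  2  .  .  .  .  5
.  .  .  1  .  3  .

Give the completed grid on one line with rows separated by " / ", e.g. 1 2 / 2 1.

(r5,c2) = 1
(r5,c7) = 2
(r6,c5) = 1
(r6,c6) = 7
(r2,c2) = 7
(r5,c6) = 5
(r6,c4) = 4
(r1,c2) = 4
(r1,c6) = 2
(r3,c4) = 7
(r3,c7) = 4
(r4,c4) = 5
(r4,c6) = 6
(r6,c3) = 3
(r7,c2) = 6
(r7,c7) = 7
(r1,c5) = 5
(r3,c3) = 2
(r4,c7) = 1
(r7,c5) = 2
(r4,c3) = 7
(r7,c1) = 5
(r7,c3) = 4
(r1,c3) = 1
(r2,c1) = 1
(r2,c3) = 5
(r4,c1) = 2
(r1,c1) = 7

7 4 1 6 5 2 3 / 1 7 5 2 3 4 6 / 3 5 2 7 6 1 4 / 2 3 7 5 4 6 1 / 4 1 6 3 7 5 2 / 6 2 3 4 1 7 5 / 5 6 4 1 2 3 7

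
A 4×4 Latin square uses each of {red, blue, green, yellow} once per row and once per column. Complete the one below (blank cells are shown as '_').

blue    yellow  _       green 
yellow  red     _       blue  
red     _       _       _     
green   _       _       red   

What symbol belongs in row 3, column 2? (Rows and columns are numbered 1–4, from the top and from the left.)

(r1,c3) = red
(r2,c3) = green
(r3,c4) = yellow
(r4,c2) = blue
(r4,c3) = yellow
(r3,c2) = green

green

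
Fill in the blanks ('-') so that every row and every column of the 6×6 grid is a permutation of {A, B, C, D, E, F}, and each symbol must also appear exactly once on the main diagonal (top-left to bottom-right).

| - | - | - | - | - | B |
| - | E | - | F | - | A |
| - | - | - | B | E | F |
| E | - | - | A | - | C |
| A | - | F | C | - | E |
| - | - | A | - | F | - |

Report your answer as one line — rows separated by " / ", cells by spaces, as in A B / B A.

F C E D A B / B E D F C A / D A C B E F / E F B A D C / A D F C B E / C B A E F D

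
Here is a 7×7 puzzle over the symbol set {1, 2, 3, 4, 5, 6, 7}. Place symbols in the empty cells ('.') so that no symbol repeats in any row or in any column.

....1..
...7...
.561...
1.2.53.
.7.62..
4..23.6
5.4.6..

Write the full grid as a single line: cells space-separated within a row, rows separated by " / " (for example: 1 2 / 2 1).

(r2,c5): row 2 has {7}; column 5 has {1,2,3,5,6}, so it must be 4.
(r3,c5): row 3 has {1,5,6}; column 5 has {1,2,3,4,5,6}, so it must be 7.
(r4,c4): row 4 has {1,2,3,5}; column 4 has {1,2,6,7}, so it must be 4.
(r4,c7): row 4 has {1,2,3,4,5}; column 7 has {6}, so it must be 7.
(r5,c1): row 5 has {2,6,7}; column 1 has {1,4,5}, so it must be 3.
(r6,c2): row 6 has {2,3,4,6}; column 2 has {5,7}, so it must be 1.
(r7,c4): row 7 has {4,5,6}; column 4 has {1,2,4,6,7}, so it must be 3.
(r1,c4): row 1 has {1}; column 4 has {1,2,3,4,6,7}, so it must be 5.
(r3,c1): row 3 has {1,5,6,7}; column 1 has {1,3,4,5}, so it must be 2.
(r3,c6): row 3 has {1,2,5,6,7}; column 6 has {3}, so it must be 4.
(r3,c7): row 3 has {1,2,4,5,6,7}; column 7 has {6,7}, so it must be 3.
(r4,c2): row 4 has {1,2,3,4,5,7}; column 2 has {1,5,7}, so it must be 6.
(r7,c2): row 7 has {3,4,5,6}; column 2 has {1,5,6,7}, so it must be 2.
(r7,c7): row 7 has {2,3,4,5,6}; column 7 has {3,6,7}, so it must be 1.
(r2,c1): row 2 has {4,7}; column 1 has {1,2,3,4,5}, so it must be 6.
(r2,c2): row 2 has {4,6,7}; column 2 has {1,2,5,6,7}, so it must be 3.
(r7,c6): row 7 has {1,2,3,4,5,6}; column 6 has {3,4}, so it must be 7.
(r1,c1): row 1 has {1,5}; column 1 has {1,2,3,4,5,6}, so it must be 7.
(r1,c2): row 1 has {1,5,7}; column 2 has {1,2,3,5,6,7}, so it must be 4.
(r1,c3): row 1 has {1,4,5,7}; column 3 has {2,4,6}, so it must be 3.
(r1,c7): row 1 has {1,3,4,5,7}; column 7 has {1,3,6,7}, so it must be 2.
(r2,c7): row 2 has {3,4,6,7}; column 7 has {1,2,3,6,7}, so it must be 5.
(r5,c7): row 5 has {2,3,6,7}; column 7 has {1,2,3,5,6,7}, so it must be 4.
(r6,c6): row 6 has {1,2,3,4,6}; column 6 has {3,4,7}, so it must be 5.
(r1,c6): row 1 has {1,2,3,4,5,7}; column 6 has {3,4,5,7}, so it must be 6.
(r2,c3): row 2 has {3,4,5,6,7}; column 3 has {2,3,4,6}, so it must be 1.
(r2,c6): row 2 has {1,3,4,5,6,7}; column 6 has {3,4,5,6,7}, so it must be 2.
(r5,c3): row 5 has {2,3,4,6,7}; column 3 has {1,2,3,4,6}, so it must be 5.
(r5,c6): row 5 has {2,3,4,5,6,7}; column 6 has {2,3,4,5,6,7}, so it must be 1.
(r6,c3): row 6 has {1,2,3,4,5,6}; column 3 has {1,2,3,4,5,6}, so it must be 7.

7 4 3 5 1 6 2 / 6 3 1 7 4 2 5 / 2 5 6 1 7 4 3 / 1 6 2 4 5 3 7 / 3 7 5 6 2 1 4 / 4 1 7 2 3 5 6 / 5 2 4 3 6 7 1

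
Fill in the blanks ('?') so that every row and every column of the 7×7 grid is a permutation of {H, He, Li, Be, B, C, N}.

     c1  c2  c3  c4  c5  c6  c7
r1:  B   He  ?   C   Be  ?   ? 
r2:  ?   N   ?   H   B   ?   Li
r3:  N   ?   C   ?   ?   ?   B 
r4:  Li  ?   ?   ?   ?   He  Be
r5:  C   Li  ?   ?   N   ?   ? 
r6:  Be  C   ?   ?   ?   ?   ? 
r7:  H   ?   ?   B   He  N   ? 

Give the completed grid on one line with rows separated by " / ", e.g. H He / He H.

B He N C Be Li H / He N Be H B C Li / N H C He Li Be B / Li B H N C He Be / C Li B Be N H He / Be C He Li H B N / H Be Li B He N C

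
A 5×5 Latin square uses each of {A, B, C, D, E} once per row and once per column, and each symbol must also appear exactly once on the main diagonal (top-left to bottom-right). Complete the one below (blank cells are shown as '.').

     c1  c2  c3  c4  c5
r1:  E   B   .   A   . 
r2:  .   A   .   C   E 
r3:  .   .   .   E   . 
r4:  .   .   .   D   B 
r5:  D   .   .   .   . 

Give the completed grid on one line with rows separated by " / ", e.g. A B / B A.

(r2,c1) = B
(r2,c3) = D
(r5,c4) = B
(r5,c5) = C
(r1,c3) = C
(r1,c5) = D
(r3,c3) = B
(r3,c5) = A
(r5,c2) = E
(r5,c3) = A
(r3,c1) = C
(r3,c2) = D
(r4,c1) = A
(r4,c2) = C
(r4,c3) = E

E B C A D / B A D C E / C D B E A / A C E D B / D E A B C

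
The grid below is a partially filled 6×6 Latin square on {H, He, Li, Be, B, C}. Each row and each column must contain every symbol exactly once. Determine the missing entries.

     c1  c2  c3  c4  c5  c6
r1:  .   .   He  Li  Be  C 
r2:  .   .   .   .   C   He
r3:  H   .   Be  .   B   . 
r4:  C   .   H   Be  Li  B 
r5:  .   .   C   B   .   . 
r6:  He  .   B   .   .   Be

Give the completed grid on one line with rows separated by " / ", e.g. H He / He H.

(r1,c1) = B
(r1,c2) = H
(r2,c3) = Li
(r2,c4) = H
(r3,c6) = Li
(r4,c2) = He
(r5,c6) = H
(r6,c4) = C
(r6,c5) = H
(r2,c1) = Be
(r2,c2) = B
(r3,c2) = C
(r3,c4) = He
(r5,c1) = Li
(r5,c2) = Be
(r5,c5) = He
(r6,c2) = Li

B H He Li Be C / Be B Li H C He / H C Be He B Li / C He H Be Li B / Li Be C B He H / He Li B C H Be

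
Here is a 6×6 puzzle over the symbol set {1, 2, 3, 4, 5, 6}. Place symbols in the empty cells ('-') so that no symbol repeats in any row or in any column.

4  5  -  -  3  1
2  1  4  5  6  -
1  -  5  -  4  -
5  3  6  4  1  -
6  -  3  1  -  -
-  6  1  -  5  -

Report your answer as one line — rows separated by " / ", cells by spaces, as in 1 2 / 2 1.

(r1,c3) = 2
(r1,c4) = 6
(r2,c6) = 3
(r3,c2) = 2
(r3,c4) = 3
(r3,c6) = 6
(r4,c6) = 2
(r5,c2) = 4
(r5,c5) = 2
(r5,c6) = 5
(r6,c1) = 3
(r6,c4) = 2
(r6,c6) = 4

4 5 2 6 3 1 / 2 1 4 5 6 3 / 1 2 5 3 4 6 / 5 3 6 4 1 2 / 6 4 3 1 2 5 / 3 6 1 2 5 4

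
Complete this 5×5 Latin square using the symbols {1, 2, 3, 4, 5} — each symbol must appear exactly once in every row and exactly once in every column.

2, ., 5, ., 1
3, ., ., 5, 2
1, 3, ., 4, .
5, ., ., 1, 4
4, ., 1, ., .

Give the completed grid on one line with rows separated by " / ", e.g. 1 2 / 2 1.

(r1,c2) = 4
(r1,c4) = 3
(r2,c2) = 1
(r2,c3) = 4
(r3,c3) = 2
(r3,c5) = 5
(r4,c2) = 2
(r4,c3) = 3
(r5,c2) = 5
(r5,c4) = 2
(r5,c5) = 3

2 4 5 3 1 / 3 1 4 5 2 / 1 3 2 4 5 / 5 2 3 1 4 / 4 5 1 2 3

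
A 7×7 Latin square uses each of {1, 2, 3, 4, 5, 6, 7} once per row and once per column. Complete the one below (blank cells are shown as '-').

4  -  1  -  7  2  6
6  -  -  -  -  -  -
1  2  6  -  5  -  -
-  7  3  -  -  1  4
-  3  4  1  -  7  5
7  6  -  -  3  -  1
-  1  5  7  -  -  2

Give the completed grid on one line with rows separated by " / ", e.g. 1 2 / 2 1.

4 5 1 3 7 2 6 / 6 4 7 2 1 5 3 / 1 2 6 4 5 3 7 / 5 7 3 6 2 1 4 / 2 3 4 1 6 7 5 / 7 6 2 5 3 4 1 / 3 1 5 7 4 6 2

Cell (r1,c2): row 1 has {1,2,4,6,7}; column 2 has {1,2,3,6,7} → 5.
Cell (r1,c4): row 1 has {1,2,4,5,6,7}; column 4 has {1,7} → 3.
Cell (r2,c2): row 2 has {6}; column 2 has {1,2,3,5,6,7} → 4.
Cell (r3,c4): row 3 has {1,2,5,6}; column 4 has {1,3,7} → 4.
Cell (r3,c6): row 3 has {1,2,4,5,6}; column 6 has {1,2,7} → 3.
Cell (r3,c7): row 3 has {1,2,3,4,5,6}; column 7 has {1,2,4,5,6} → 7.
Cell (r5,c1): row 5 has {1,3,4,5,7}; column 1 has {1,4,6,7} → 2.
Cell (r5,c5): row 5 has {1,2,3,4,5,7}; column 5 has {3,5,7} → 6.
Cell (r6,c3): row 6 has {1,3,6,7}; column 3 has {1,3,4,5,6} → 2.
Cell (r6,c4): row 6 has {1,2,3,6,7}; column 4 has {1,3,4,7} → 5.
Cell (r6,c6): row 6 has {1,2,3,5,6,7}; column 6 has {1,2,3,7} → 4.
Cell (r7,c1): row 7 has {1,2,5,7}; column 1 has {1,2,4,6,7} → 3.
Cell (r7,c5): row 7 has {1,2,3,5,7}; column 5 has {3,5,6,7} → 4.
Cell (r7,c6): row 7 has {1,2,3,4,5,7}; column 6 has {1,2,3,4,7} → 6.
Cell (r2,c3): row 2 has {4,6}; column 3 has {1,2,3,4,5,6} → 7.
Cell (r2,c4): row 2 has {4,6,7}; column 4 has {1,3,4,5,7} → 2.
Cell (r2,c5): row 2 has {2,4,6,7}; column 5 has {3,4,5,6,7} → 1.
Cell (r2,c6): row 2 has {1,2,4,6,7}; column 6 has {1,2,3,4,6,7} → 5.
Cell (r2,c7): row 2 has {1,2,4,5,6,7}; column 7 has {1,2,4,5,6,7} → 3.
Cell (r4,c1): row 4 has {1,3,4,7}; column 1 has {1,2,3,4,6,7} → 5.
Cell (r4,c4): row 4 has {1,3,4,5,7}; column 4 has {1,2,3,4,5,7} → 6.
Cell (r4,c5): row 4 has {1,3,4,5,6,7}; column 5 has {1,3,4,5,6,7} → 2.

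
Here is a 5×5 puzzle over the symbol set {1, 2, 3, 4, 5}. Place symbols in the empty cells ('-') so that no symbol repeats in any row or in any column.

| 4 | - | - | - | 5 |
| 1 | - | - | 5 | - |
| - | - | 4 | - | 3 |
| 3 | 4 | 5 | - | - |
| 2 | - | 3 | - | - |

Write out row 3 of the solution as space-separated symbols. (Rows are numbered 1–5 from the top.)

5 1 4 2 3

Cell (r2,c3): row 2 has {1,5}; column 3 has {3,4,5} → 2.
Cell (r2,c5): row 2 has {1,2,5}; column 5 has {3,5} → 4.
Cell (r3,c1): row 3 has {3,4}; column 1 has {1,2,3,4} → 5.
Cell (r5,c5): row 5 has {2,3}; column 5 has {3,4,5} → 1.
Cell (r1,c3): row 1 has {4,5}; column 3 has {2,3,4,5} → 1.
Cell (r2,c2): row 2 has {1,2,4,5}; column 2 has {4} → 3.
Cell (r4,c5): row 4 has {3,4,5}; column 5 has {1,3,4,5} → 2.
Cell (r5,c2): row 5 has {1,2,3}; column 2 has {3,4} → 5.
Cell (r5,c4): row 5 has {1,2,3,5}; column 4 has {5} → 4.
Cell (r1,c2): row 1 has {1,4,5}; column 2 has {3,4,5} → 2.
Cell (r1,c4): row 1 has {1,2,4,5}; column 4 has {4,5} → 3.
Cell (r3,c2): row 3 has {3,4,5}; column 2 has {2,3,4,5} → 1.
Cell (r3,c4): row 3 has {1,3,4,5}; column 4 has {3,4,5} → 2.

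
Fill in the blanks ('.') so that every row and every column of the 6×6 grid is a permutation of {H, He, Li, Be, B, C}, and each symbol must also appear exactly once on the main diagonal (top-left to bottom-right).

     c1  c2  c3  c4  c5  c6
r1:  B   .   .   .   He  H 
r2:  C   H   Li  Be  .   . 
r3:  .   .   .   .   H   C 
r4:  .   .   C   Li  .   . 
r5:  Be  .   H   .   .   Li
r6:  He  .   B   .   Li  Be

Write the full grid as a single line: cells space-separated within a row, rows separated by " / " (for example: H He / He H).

(r1,c3) = Be
(r1,c4) = C
(r2,c5) = B
(r2,c6) = He
(r3,c1) = Li
(r3,c3) = He
(r3,c4) = B
(r4,c1) = H
(r4,c5) = Be
(r4,c6) = B
(r5,c4) = He
(r5,c5) = C
(r6,c2) = C
(r6,c4) = H
(r1,c2) = Li
(r3,c2) = Be
(r4,c2) = He
(r5,c2) = B

B Li Be C He H / C H Li Be B He / Li Be He B H C / H He C Li Be B / Be B H He C Li / He C B H Li Be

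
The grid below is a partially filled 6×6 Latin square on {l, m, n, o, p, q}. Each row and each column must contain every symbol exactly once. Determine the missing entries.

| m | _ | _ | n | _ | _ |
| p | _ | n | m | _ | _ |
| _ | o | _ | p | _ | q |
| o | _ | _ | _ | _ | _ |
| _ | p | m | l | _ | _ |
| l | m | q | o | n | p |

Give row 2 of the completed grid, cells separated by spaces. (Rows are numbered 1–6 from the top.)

row 3 has {o,p,q}; column 1 has {l,m,o,p} — only n is left for (r3,c1).
row 3 has {n,o,p,q}; column 3 has {m,n,q} — only l is left for (r3,c3).
row 3 has {l,n,o,p,q}; column 5 has {n} — only m is left for (r3,c5).
row 4 has {o}; column 3 has {l,m,n,q} — only p is left for (r4,c3).
row 4 has {o,p}; column 4 has {l,m,n,o,p} — only q is left for (r4,c4).
row 4 has {o,p,q}; column 5 has {m,n} — only l is left for (r4,c5).
row 5 has {l,m,p}; column 1 has {l,m,n,o,p} — only q is left for (r5,c1).
row 5 has {l,m,p,q}; column 5 has {l,m,n} — only o is left for (r5,c5).
row 5 has {l,m,o,p,q}; column 6 has {p,q} — only n is left for (r5,c6).
row 1 has {m,n}; column 3 has {l,m,n,p,q} — only o is left for (r1,c3).
row 1 has {m,n,o}; column 6 has {n,p,q} — only l is left for (r1,c6).
row 2 has {m,n,p}; column 5 has {l,m,n,o} — only q is left for (r2,c5).
row 2 has {m,n,p,q}; column 6 has {l,n,p,q} — only o is left for (r2,c6).
row 4 has {l,o,p,q}; column 2 has {m,o,p} — only n is left for (r4,c2).
row 4 has {l,n,o,p,q}; column 6 has {l,n,o,p,q} — only m is left for (r4,c6).
row 1 has {l,m,n,o}; column 2 has {m,n,o,p} — only q is left for (r1,c2).
row 1 has {l,m,n,o,q}; column 5 has {l,m,n,o,q} — only p is left for (r1,c5).
row 2 has {m,n,o,p,q}; column 2 has {m,n,o,p,q} — only l is left for (r2,c2).

p l n m q o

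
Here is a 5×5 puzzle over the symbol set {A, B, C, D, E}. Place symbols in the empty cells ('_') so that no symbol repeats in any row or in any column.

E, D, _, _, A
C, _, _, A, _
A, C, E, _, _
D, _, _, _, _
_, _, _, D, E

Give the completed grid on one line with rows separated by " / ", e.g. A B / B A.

E D B C A / C E D A B / A C E B D / D B A E C / B A C D E

Cell (r3,c4): row 3 has {A,C,E}; column 4 has {A,D} → B.
Cell (r3,c5): row 3 has {A,B,C,E}; column 5 has {A,E} → D.
Cell (r5,c1): row 5 has {D,E}; column 1 has {A,C,D,E} → B.
Cell (r5,c2): row 5 has {B,D,E}; column 2 has {C,D} → A.
Cell (r5,c3): row 5 has {A,B,D,E}; column 3 has {E} → C.
Cell (r1,c3): row 1 has {A,D,E}; column 3 has {C,E} → B.
Cell (r1,c4): row 1 has {A,B,D,E}; column 4 has {A,B,D} → C.
Cell (r2,c3): row 2 has {A,C}; column 3 has {B,C,E} → D.
Cell (r2,c5): row 2 has {A,C,D}; column 5 has {A,D,E} → B.
Cell (r4,c3): row 4 has {D}; column 3 has {B,C,D,E} → A.
Cell (r4,c4): row 4 has {A,D}; column 4 has {A,B,C,D} → E.
Cell (r4,c5): row 4 has {A,D,E}; column 5 has {A,B,D,E} → C.
Cell (r2,c2): row 2 has {A,B,C,D}; column 2 has {A,C,D} → E.
Cell (r4,c2): row 4 has {A,C,D,E}; column 2 has {A,C,D,E} → B.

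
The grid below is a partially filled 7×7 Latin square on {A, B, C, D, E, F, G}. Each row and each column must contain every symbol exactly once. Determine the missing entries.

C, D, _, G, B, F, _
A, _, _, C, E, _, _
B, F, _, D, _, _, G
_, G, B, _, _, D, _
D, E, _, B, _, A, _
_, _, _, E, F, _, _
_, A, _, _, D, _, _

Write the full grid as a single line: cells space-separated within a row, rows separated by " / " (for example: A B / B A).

At row 2, column 2: row 2 has {A,C,E}; column 2 has {A,D,E,F,G}; that leaves B.
At row 2, column 6: row 2 has {A,B,C,E}; column 6 has {A,D,F}; that leaves G.
At row 6, column 1: row 6 has {E,F}; column 1 has {A,B,C,D}; that leaves G.
At row 6, column 2: row 6 has {E,F,G}; column 2 has {A,B,D,E,F,G}; that leaves C.
At row 6, column 6: row 6 has {C,E,F,G}; column 6 has {A,D,F,G}; that leaves B.
At row 7, column 4: row 7 has {A,D}; column 4 has {B,C,D,E,G}; that leaves F.
At row 4, column 4: row 4 has {B,D,G}; column 4 has {B,C,D,E,F,G}; that leaves A.
At row 4, column 5: row 4 has {A,B,D,G}; column 5 has {B,D,E,F}; that leaves C.
At row 5, column 5: row 5 has {A,B,D,E}; column 5 has {B,C,D,E,F}; that leaves G.
At row 7, column 1: row 7 has {A,D,F}; column 1 has {A,B,C,D,G}; that leaves E.
At row 7, column 6: row 7 has {A,D,E,F}; column 6 has {A,B,D,F,G}; that leaves C.
At row 7, column 7: row 7 has {A,C,D,E,F}; column 7 has {G}; that leaves B.
At row 3, column 5: row 3 has {B,D,F,G}; column 5 has {B,C,D,E,F,G}; that leaves A.
At row 3, column 6: row 3 has {A,B,D,F,G}; column 6 has {A,B,C,D,F,G}; that leaves E.
At row 4, column 1: row 4 has {A,B,C,D,G}; column 1 has {A,B,C,D,E,G}; that leaves F.
At row 4, column 7: row 4 has {A,B,C,D,F,G}; column 7 has {B,G}; that leaves E.
At row 7, column 3: row 7 has {A,B,C,D,E,F}; column 3 has {B}; that leaves G.
At row 1, column 7: row 1 has {B,C,D,F,G}; column 7 has {B,E,G}; that leaves A.
At row 3, column 3: row 3 has {A,B,D,E,F,G}; column 3 has {B,G}; that leaves C.
At row 5, column 3: row 5 has {A,B,D,E,G}; column 3 has {B,C,G}; that leaves F.
At row 5, column 7: row 5 has {A,B,D,E,F,G}; column 7 has {A,B,E,G}; that leaves C.
At row 6, column 7: row 6 has {B,C,E,F,G}; column 7 has {A,B,C,E,G}; that leaves D.
At row 1, column 3: row 1 has {A,B,C,D,F,G}; column 3 has {B,C,F,G}; that leaves E.
At row 2, column 3: row 2 has {A,B,C,E,G}; column 3 has {B,C,E,F,G}; that leaves D.
At row 2, column 7: row 2 has {A,B,C,D,E,G}; column 7 has {A,B,C,D,E,G}; that leaves F.
At row 6, column 3: row 6 has {B,C,D,E,F,G}; column 3 has {B,C,D,E,F,G}; that leaves A.

C D E G B F A / A B D C E G F / B F C D A E G / F G B A C D E / D E F B G A C / G C A E F B D / E A G F D C B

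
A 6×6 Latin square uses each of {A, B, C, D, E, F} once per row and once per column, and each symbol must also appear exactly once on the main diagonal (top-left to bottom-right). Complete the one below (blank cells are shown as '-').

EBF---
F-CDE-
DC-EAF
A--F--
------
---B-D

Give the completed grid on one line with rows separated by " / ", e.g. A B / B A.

E B F C D A / F A C D E B / D C B E A F / A D E F B C / B F D A C E / C E A B F D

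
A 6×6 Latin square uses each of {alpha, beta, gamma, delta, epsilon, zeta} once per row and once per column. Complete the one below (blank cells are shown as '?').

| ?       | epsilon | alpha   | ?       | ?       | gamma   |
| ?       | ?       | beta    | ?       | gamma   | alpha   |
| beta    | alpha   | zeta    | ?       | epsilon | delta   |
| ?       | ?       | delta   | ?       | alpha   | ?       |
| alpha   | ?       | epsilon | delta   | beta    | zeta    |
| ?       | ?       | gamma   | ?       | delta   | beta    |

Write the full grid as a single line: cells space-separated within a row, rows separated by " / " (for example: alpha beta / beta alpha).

delta epsilon alpha beta zeta gamma / zeta delta beta epsilon gamma alpha / beta alpha zeta gamma epsilon delta / gamma beta delta zeta alpha epsilon / alpha gamma epsilon delta beta zeta / epsilon zeta gamma alpha delta beta

(r1,c5) = zeta
(r3,c4) = gamma
(r4,c6) = epsilon
(r5,c2) = gamma
(r6,c2) = zeta
(r1,c1) = delta
(r1,c4) = beta
(r2,c2) = delta
(r4,c2) = beta
(r4,c4) = zeta
(r6,c1) = epsilon
(r6,c4) = alpha
(r2,c1) = zeta
(r2,c4) = epsilon
(r4,c1) = gamma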